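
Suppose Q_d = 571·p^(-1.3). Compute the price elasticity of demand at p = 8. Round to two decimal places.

-1.30

For a Cobb–Douglas (constant-elasticity) form Q_d = A·p^α·…, the elasticity with respect to p equals the exponent α at every point.
Here the exponent on p is -1.3, so the price elasticity of demand is -1.30.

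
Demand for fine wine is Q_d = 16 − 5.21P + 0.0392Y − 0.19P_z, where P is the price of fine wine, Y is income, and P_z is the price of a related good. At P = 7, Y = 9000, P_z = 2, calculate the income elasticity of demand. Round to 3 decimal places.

1.063

Q_d = 16 − 5.21(7) + 0.0392(9000) − 0.19(2) = 16 − 36.47 + 352.8 − 0.38 = 331.95.
∂Q_d/∂Y = +0.0392, so E_I = 0.0392·(9000/331.95) ≈ 1.063.
E_I > 1: normal good (luxury).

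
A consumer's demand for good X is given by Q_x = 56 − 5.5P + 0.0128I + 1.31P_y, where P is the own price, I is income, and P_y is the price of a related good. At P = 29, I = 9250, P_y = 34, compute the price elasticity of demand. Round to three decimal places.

-2.683

Evaluating quantity at (P, I, P_y) gives Q_x = 56 − 5.5(29) + 0.0128(9250) + 1.31(34) = 56 − 159.5 + 118.4 + 44.54 = 59.44.
∂Q_x/∂P = −5.5, so E_p = (−5.5)·(29/59.44) ≈ -2.683.
|E_p| > 1: demand is elastic.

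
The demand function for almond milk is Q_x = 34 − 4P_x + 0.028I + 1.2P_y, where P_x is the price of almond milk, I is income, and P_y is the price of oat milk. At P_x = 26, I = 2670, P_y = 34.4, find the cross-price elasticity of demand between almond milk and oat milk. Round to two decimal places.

0.90

Q_x = 34 − 4(26) + 0.028(2670) + 1.2(34.4) = 34 − 104 + 74.76 + 41.28 = 46.04.
∂Q_x/∂P_y = +1.2, so E_xy = 1.2·(34.4/46.04) ≈ 0.90.
E_xy > 0: the goods are substitutes.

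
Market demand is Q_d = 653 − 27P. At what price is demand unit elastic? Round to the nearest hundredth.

For linear demand Q_d = a − bP, E = −bP/(a − bP). |E| = 1 ⇒ bP = a − bP ⇒ P = a/(2b).
P = 653/(2·27) ≈ 12.09.

12.09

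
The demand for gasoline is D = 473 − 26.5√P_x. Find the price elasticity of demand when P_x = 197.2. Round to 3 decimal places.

-1.845

At P_x = 197.2, D = 100.866.
dD/dP_x = −26.5/(2√P_x) = −26.5/(2·14.0428).
Point elasticity E = (dD/dP_x)·(P_x/D) = -0.9435 × 197.2/100.866 ≈ -1.845.
|E| > 1, so demand is elastic at this price.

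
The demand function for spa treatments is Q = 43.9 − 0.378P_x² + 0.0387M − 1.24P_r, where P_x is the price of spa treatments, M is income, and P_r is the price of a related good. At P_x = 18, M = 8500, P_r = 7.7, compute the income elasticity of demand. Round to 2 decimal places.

Q = 43.9 − 0.378(18)² + 0.0387(8500) − 1.24(7.7) = 43.9 − 122.472 + 328.95 − 9.548 = 240.83.
∂Q/∂M = +0.0387, so E_I = 0.0387·(8500/240.83) ≈ 1.37.
E_I > 1: normal good (luxury).

1.37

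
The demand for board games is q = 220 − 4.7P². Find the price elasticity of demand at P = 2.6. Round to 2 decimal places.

At P = 2.6, q = 188.228.
dq/dP = −2·4.7·P = −24.44.
Point elasticity E = (dq/dP)·(P/q) = -24.44 × 2.6/188.228 ≈ -0.34.
|E| < 1, so demand is inelastic at this price.

-0.34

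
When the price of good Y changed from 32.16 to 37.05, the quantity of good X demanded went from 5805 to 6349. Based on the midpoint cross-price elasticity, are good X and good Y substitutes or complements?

substitutes

%ΔQ_x = (6349 − 5805)/[(5805+6349)/2] = 544/6077 ≈ 0.0895.
%ΔP_y = (37.05 − 32.16)/[(32.16+37.05)/2] ≈ 0.1413.
E_xy = 0.0895/0.1413 ≈ 0.633.
E_xy > 0, so the goods are substitutes.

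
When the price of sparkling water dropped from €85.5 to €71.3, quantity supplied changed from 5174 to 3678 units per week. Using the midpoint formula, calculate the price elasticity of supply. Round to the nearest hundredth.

%Δq = (3678 − 5174)/[(5174 + 3678)/2] = -1496/4426 ≈ -0.3380.
%Δp = (71.3 − 85.5)/[(85.5 + 71.3)/2] = -14.2/78.4 ≈ -0.1811.
Arc elasticity E = %Δq/%Δp ≈ -0.3380/-0.1811 ≈ 1.87.
|E| > 1: supply is elastic over this range.

1.87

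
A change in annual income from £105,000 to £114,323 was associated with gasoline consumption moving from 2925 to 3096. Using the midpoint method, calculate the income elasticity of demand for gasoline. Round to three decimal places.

%ΔQ = (3096 − 2925)/[(2925+3096)/2] = 171/3010.5 ≈ 0.0568.
%ΔY = (114,323 − 105,000)/[(105,000+114,323)/2] = 9323/109661.5 ≈ 0.0850.
E_I = %ΔQ/%ΔY ≈ 0.668.
E_I ∈ (0,1): normal good (necessity).

0.668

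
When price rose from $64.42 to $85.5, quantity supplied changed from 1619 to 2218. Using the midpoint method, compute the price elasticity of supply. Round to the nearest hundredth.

%ΔQ = (2218 − 1619)/[(1619 + 2218)/2] = 599/1918.5 ≈ 0.3122.
%ΔP = (85.5 − 64.42)/[(64.42 + 85.5)/2] = 21.08/74.96 ≈ 0.2812.
Arc elasticity E = %ΔQ/%ΔP ≈ 0.3122/0.2812 ≈ 1.11.
|E| > 1: supply is elastic over this range.

1.11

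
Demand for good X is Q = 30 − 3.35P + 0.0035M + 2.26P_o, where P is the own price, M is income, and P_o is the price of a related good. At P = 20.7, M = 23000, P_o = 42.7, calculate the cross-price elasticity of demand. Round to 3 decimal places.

Substituting, Q = 30 − 3.35(20.7) + 0.0035(23000) + 2.26(42.7) = 30 − 69.345 + 80.5 + 96.502 = 137.657.
∂Q/∂P_o = +2.26, so E_xy = 2.26·(42.7/137.657) ≈ 0.701.
E_xy > 0: the goods are substitutes.

0.701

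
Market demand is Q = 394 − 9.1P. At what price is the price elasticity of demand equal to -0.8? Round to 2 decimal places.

19.24

Set −bP/(a − bP) = −0.8 ⇒ bP = 0.8(a − bP) ⇒ bP(1+0.8) = 0.8·a.
P = 0.8·394/(9.1·1.8) ≈ 19.24.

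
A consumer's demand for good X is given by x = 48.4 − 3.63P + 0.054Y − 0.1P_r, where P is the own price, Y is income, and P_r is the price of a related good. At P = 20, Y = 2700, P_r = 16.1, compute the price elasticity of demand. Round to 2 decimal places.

-0.61

x = 48.4 − 3.63(20) + 0.054(2700) − 0.1(16.1) = 48.4 − 72.6 + 145.8 − 1.61 = 119.99.
∂x/∂P = −3.63, so E_p = (−3.63)·(20/119.99) ≈ -0.61.
|E_p| < 1: demand is inelastic.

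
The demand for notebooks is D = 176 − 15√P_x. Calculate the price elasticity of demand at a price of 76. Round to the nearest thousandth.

-1.445

At P_x = 76, D = 45.233.
dD/dP_x = −15/(2√P_x) = −15/(2·8.7178).
Point elasticity E = (dD/dP_x)·(P_x/D) = -0.8603 × 76/45.233 ≈ -1.445.
|E| > 1, so demand is elastic at this price.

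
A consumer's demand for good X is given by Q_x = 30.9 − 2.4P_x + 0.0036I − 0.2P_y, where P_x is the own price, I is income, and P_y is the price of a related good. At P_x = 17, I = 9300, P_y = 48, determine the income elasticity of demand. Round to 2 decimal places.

Evaluating quantity at (P_x, I, P_y) gives Q_x = 30.9 − 2.4(17) + 0.0036(9300) − 0.2(48) = 30.9 − 40.8 + 33.48 − 9.6 = 13.98.
∂Q_x/∂I = +0.0036, so E_I = 0.0036·(9300/13.98) ≈ 2.39.
E_I > 1: normal good (luxury).

2.39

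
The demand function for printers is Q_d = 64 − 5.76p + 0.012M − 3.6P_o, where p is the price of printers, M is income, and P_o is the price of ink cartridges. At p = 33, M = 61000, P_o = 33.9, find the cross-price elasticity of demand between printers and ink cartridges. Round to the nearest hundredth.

-0.25

At the given point, Q_d = 64 − 5.76(33) + 0.012(61000) − 3.6(33.9) = 64 − 190.08 + 732 − 122.04 = 483.88.
∂Q_d/∂P_o = −3.6, so E_xy = -3.6·(33.9/483.88) ≈ -0.25.
E_xy < 0: the goods are complements.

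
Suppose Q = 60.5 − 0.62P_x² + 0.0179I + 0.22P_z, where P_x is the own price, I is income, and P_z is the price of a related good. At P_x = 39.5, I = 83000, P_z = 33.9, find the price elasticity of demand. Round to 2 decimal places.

Q = 60.5 − 0.62(39.5)² + 0.0179(83000) + 0.22(33.9) = 60.5 − 967.355 + 1485.7 + 7.458 = 586.303.
∂Q/∂P_x = −2·0.62·P_x = -48.98, so E_p = -48.98·(39.5/586.303) ≈ -3.30.
|E_p| > 1: demand is elastic.

-3.30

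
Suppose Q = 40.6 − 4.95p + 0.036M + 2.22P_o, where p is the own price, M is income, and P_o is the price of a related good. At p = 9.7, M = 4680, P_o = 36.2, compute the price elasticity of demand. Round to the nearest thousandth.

First evaluate Q: 40.6 − 4.95(9.7) + 0.036(4680) + 2.22(36.2) = 40.6 − 48.015 + 168.48 + 80.364 = 241.429.
∂Q/∂p = −4.95, so E_p = (−4.95)·(9.7/241.429) ≈ -0.199.
|E_p| < 1: demand is inelastic.

-0.199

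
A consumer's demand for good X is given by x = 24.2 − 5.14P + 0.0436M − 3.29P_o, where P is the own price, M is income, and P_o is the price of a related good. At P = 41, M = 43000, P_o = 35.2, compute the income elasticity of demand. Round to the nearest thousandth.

First evaluate x: 24.2 − 5.14(41) + 0.0436(43000) − 3.29(35.2) = 24.2 − 210.74 + 1874.8 − 115.808 = 1572.452.
∂x/∂M = +0.0436, so E_I = 0.0436·(43000/1572.452) ≈ 1.192.
E_I > 1: normal good (luxury).

1.192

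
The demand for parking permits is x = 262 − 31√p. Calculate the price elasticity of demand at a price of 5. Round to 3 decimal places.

At p = 5, x = 192.6819.
dx/dp = −31/(2√p) = −31/(2·2.2361).
Point elasticity E = (dx/dp)·(p/x) = -6.9318 × 5/192.6819 ≈ -0.180.
|E| < 1, so demand is inelastic at this price.

-0.180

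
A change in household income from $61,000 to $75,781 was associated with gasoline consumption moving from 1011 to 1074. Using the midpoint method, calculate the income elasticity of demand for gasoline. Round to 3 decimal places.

0.280

%ΔQ = (1074 − 1011)/[(1011+1074)/2] = 63/1042.5 ≈ 0.0604.
%ΔY = (75,781 − 61,000)/[(61,000+75,781)/2] = 14781/68390.5 ≈ 0.2161.
E_I = %ΔQ/%ΔY ≈ 0.280.
E_I ∈ (0,1): normal good (necessity).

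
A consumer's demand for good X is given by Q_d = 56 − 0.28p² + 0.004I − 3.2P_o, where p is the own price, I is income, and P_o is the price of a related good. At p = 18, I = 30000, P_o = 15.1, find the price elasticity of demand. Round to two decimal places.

Substituting, Q_d = 56 − 0.28(18)² + 0.004(30000) − 3.2(15.1) = 56 − 90.72 + 120 − 48.32 = 36.96.
∂Q_d/∂p = −2·0.28·p = -10.08, so E_p = -10.08·(18/36.96) ≈ -4.91.
|E_p| > 1: demand is elastic.

-4.91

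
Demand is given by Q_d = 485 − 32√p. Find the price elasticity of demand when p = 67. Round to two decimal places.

-0.59

At p = 67, Q_d = 223.0687.
dQ_d/dp = −32/(2√p) = −32/(2·8.1854).
Point elasticity E = (dQ_d/dp)·(p/Q_d) = -1.9547 × 67/223.0687 ≈ -0.59.
|E| < 1, so demand is inelastic at this price.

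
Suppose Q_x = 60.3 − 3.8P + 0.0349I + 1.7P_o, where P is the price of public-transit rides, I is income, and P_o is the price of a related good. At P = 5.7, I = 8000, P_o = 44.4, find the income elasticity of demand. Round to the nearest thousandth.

Q_x = 60.3 − 3.8(5.7) + 0.0349(8000) + 1.7(44.4) = 60.3 − 21.66 + 279.2 + 75.48 = 393.32.
∂Q_x/∂I = +0.0349, so E_I = 0.0349·(8000/393.32) ≈ 0.710.
E_I ∈ (0,1): normal good (necessity).

0.710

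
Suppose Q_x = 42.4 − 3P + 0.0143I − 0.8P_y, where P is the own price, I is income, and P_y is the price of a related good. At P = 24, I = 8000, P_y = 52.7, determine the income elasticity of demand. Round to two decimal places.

2.68

Substituting, Q_x = 42.4 − 3(24) + 0.0143(8000) − 0.8(52.7) = 42.4 − 72 + 114.4 − 42.16 = 42.64.
∂Q_x/∂I = +0.0143, so E_I = 0.0143·(8000/42.64) ≈ 2.68.
E_I > 1: normal good (luxury).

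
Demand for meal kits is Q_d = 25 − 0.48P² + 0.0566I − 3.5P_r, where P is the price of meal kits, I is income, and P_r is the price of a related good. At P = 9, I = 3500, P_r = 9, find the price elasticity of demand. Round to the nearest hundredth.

First evaluate Q_d: 25 − 0.48(9)² + 0.0566(3500) − 3.5(9) = 25 − 38.88 + 198.1 − 31.5 = 152.72.
∂Q_d/∂P = −2·0.48·P = -8.64, so E_p = -8.64·(9/152.72) ≈ -0.51.
|E_p| < 1: demand is inelastic.

-0.51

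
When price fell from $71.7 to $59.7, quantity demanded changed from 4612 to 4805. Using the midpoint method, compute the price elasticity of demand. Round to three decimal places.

-0.224

%Δq = (4805 − 4612)/[(4612 + 4805)/2] = 193/4708.5 ≈ 0.0410.
%ΔP = (59.7 − 71.7)/[(71.7 + 59.7)/2] = -12/65.7 ≈ -0.1826.
Arc elasticity E = %Δq/%ΔP ≈ 0.0410/-0.1826 ≈ -0.224.
|E| < 1: demand is inelastic over this range.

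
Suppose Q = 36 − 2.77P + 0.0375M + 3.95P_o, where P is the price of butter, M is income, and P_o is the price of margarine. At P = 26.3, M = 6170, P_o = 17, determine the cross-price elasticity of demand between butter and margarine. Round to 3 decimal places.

0.257

Evaluating quantity at (P, M, P_o) gives Q = 36 − 2.77(26.3) + 0.0375(6170) + 3.95(17) = 36 − 72.851 + 231.375 + 67.15 = 261.674.
∂Q/∂P_o = +3.95, so E_xy = 3.95·(17/261.674) ≈ 0.257.
E_xy > 0: the goods are substitutes.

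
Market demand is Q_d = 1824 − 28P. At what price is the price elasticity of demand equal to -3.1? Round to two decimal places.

Set −bP/(a − bP) = −3.1 ⇒ bP = 3.1(a − bP) ⇒ bP(1+3.1) = 3.1·a.
P = 3.1·1824/(28·4.1) ≈ 49.25.

49.25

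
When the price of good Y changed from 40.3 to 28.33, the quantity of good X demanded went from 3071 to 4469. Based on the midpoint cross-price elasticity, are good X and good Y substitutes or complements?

%ΔQ_x = (4469 − 3071)/[(3071+4469)/2] = 1398/3770 ≈ 0.3708.
%ΔP_y = (28.33 − 40.3)/[(40.3+28.33)/2] ≈ -0.3488.
E_xy = 0.3708/-0.3488 ≈ -1.063.
E_xy < 0, so the goods are complements.

complements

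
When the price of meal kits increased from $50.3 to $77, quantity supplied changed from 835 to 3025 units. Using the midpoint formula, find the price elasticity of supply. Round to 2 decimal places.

2.71

%Δq = (3025 − 835)/[(835 + 3025)/2] = 2190/1930 ≈ 1.1347.
%Δp = (77 − 50.3)/[(50.3 + 77)/2] = 26.7/63.65 ≈ 0.4195.
Arc elasticity E = %Δq/%Δp ≈ 1.1347/0.4195 ≈ 2.71.
|E| > 1: supply is elastic over this range.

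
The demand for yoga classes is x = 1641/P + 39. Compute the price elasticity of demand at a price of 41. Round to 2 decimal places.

-0.51

At P = 41, x = 79.0244.
dx/dP = −1641/P² = −0.9762.
Point elasticity E = (dx/dP)·(P/x) = -0.9762 × 41/79.0244 ≈ -0.51.
|E| < 1, so demand is inelastic at this price.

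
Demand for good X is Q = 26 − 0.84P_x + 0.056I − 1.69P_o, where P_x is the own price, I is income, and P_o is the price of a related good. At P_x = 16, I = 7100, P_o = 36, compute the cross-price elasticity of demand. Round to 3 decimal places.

-0.174

Evaluating quantity at (P_x, I, P_o) gives Q = 26 − 0.84(16) + 0.056(7100) − 1.69(36) = 26 − 13.44 + 397.6 − 60.84 = 349.32.
∂Q/∂P_o = −1.69, so E_xy = -1.69·(36/349.32) ≈ -0.174.
E_xy < 0: the goods are complements.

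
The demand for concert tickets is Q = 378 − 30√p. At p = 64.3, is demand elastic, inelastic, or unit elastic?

inelastic

At p = 64.3, Q = 137.4382.
dQ/dp = −30/(2√p) = −30/(2·8.0187).
Point elasticity E = (dQ/dp)·(p/Q) = -1.8706 × 64.3/137.4382 ≈ -0.875.
|E| ≈ 0.875 < 1, so demand is inelastic.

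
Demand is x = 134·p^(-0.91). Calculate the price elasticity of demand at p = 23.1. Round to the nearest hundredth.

For a Cobb–Douglas (constant-elasticity) form x = A·p^α·…, the elasticity with respect to p equals the exponent α at every point.
Here the exponent on p is -0.91, so the price elasticity of demand is -0.91.

-0.91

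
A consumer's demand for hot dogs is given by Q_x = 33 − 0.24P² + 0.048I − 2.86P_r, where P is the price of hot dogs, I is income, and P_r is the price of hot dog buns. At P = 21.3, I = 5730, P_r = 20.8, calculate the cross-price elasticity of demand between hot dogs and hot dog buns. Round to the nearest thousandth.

-0.426

Evaluating quantity at (P, I, P_r) gives Q_x = 33 − 0.24(21.3)² + 0.048(5730) − 2.86(20.8) = 33 − 108.8856 + 275.04 − 59.488 = 139.6664.
∂Q_x/∂P_r = −2.86, so E_xy = -2.86·(20.8/139.6664) ≈ -0.426.
E_xy < 0: the goods are complements.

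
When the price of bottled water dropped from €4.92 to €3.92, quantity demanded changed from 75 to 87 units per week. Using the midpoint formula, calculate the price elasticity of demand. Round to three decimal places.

-0.655

%Δq = (87 − 75)/[(75 + 87)/2] = 12/81 ≈ 0.1481.
%Δp = (3.92 − 4.92)/[(4.92 + 3.92)/2] = -1/4.42 ≈ -0.2262.
Arc elasticity E = %Δq/%Δp ≈ 0.1481/-0.2262 ≈ -0.655.
|E| < 1: demand is inelastic over this range.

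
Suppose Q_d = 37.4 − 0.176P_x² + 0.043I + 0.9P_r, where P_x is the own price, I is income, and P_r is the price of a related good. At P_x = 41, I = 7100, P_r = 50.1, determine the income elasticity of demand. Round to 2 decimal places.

Q_d = 37.4 − 0.176(41)² + 0.043(7100) + 0.9(50.1) = 37.4 − 295.856 + 305.3 + 45.09 = 91.934.
∂Q_d/∂I = +0.043, so E_I = 0.043·(7100/91.934) ≈ 3.32.
E_I > 1: normal good (luxury).

3.32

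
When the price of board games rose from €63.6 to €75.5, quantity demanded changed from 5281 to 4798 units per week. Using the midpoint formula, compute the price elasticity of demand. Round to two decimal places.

-0.56

%ΔQ = (4798 − 5281)/[(5281 + 4798)/2] = -483/5039.5 ≈ -0.0958.
%ΔP = (75.5 − 63.6)/[(63.6 + 75.5)/2] = 11.9/69.55 ≈ 0.1711.
Arc elasticity E = %ΔQ/%ΔP ≈ -0.0958/0.1711 ≈ -0.56.
|E| < 1: demand is inelastic over this range.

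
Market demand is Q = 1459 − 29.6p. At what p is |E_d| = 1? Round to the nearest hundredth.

For linear demand Q = a − bp, E = −bp/(a − bp). |E| = 1 ⇒ bp = a − bp ⇒ p = a/(2b).
p = 1459/(2·29.6) ≈ 24.65.

24.65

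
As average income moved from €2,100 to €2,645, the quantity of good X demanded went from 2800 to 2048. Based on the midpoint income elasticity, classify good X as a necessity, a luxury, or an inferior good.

%ΔQ = (2048 − 2800)/[(2800+2048)/2] = -752/2424 ≈ -0.3102.
%ΔM = (2,645 − 2,100)/[(2,100+2,645)/2] = 545/2372.5 ≈ 0.2297.
E_I = %ΔQ/%ΔM ≈ -1.351.
E_I < 0: inferior good.

inferior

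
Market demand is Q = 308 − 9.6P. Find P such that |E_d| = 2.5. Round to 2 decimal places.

Set −bP/(a − bP) = −2.5 ⇒ bP = 2.5(a − bP) ⇒ bP(1+2.5) = 2.5·a.
P = 2.5·308/(9.6·3.5) ≈ 22.92.

22.92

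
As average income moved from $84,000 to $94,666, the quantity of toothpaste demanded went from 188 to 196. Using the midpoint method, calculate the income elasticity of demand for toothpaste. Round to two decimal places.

%ΔQ = (196 − 188)/[(188+196)/2] = 8/192 ≈ 0.0417.
%ΔI = (94,666 − 84,000)/[(84,000+94,666)/2] = 10666/89333 ≈ 0.1194.
E_I = %ΔQ/%ΔI ≈ 0.35.
E_I ∈ (0,1): normal good (necessity).

0.35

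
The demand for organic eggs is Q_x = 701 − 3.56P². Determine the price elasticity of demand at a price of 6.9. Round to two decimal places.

At P = 6.9, Q_x = 531.5084.
dQ_x/dP = −2·3.56·P = −49.128.
Point elasticity E = (dQ_x/dP)·(P/Q_x) = -49.128 × 6.9/531.5084 ≈ -0.64.
|E| < 1, so demand is inelastic at this price.

-0.64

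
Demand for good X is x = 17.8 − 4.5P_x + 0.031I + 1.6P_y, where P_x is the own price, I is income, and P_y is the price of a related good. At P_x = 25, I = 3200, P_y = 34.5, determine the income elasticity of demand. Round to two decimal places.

Substituting, x = 17.8 − 4.5(25) + 0.031(3200) + 1.6(34.5) = 17.8 − 112.5 + 99.2 + 55.2 = 59.7.
∂x/∂I = +0.031, so E_I = 0.031·(3200/59.7) ≈ 1.66.
E_I > 1: normal good (luxury).

1.66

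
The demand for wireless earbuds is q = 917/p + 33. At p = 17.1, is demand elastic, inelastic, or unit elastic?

At p = 17.1, q = 86.6257.
dq/dp = −917/p² = −3.136.
Point elasticity E = (dq/dp)·(p/q) = -3.136 × 17.1/86.6257 ≈ -0.619.
|E| ≈ 0.619 < 1, so demand is inelastic.

inelastic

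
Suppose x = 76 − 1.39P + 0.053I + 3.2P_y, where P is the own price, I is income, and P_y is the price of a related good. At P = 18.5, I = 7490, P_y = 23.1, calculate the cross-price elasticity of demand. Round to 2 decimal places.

0.14

Substituting, x = 76 − 1.39(18.5) + 0.053(7490) + 3.2(23.1) = 76 − 25.715 + 396.97 + 73.92 = 521.175.
∂x/∂P_y = +3.2, so E_xy = 3.2·(23.1/521.175) ≈ 0.14.
E_xy > 0: the goods are substitutes.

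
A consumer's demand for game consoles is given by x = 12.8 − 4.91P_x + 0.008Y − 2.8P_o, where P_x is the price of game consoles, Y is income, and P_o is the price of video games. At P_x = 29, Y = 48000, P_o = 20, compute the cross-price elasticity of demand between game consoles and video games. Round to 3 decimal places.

At the given point, x = 12.8 − 4.91(29) + 0.008(48000) − 2.8(20) = 12.8 − 142.39 + 384 − 56 = 198.41.
∂x/∂P_o = −2.8, so E_xy = -2.8·(20/198.41) ≈ -0.282.
E_xy < 0: the goods are complements.

-0.282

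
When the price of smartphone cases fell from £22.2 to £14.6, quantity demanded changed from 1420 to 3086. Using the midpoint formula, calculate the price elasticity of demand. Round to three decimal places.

-1.790

%ΔQ = (3086 − 1420)/[(1420 + 3086)/2] = 1666/2253 ≈ 0.7395.
%Δp = (14.6 − 22.2)/[(22.2 + 14.6)/2] = -7.6/18.4 ≈ -0.4130.
Arc elasticity E = %ΔQ/%Δp ≈ 0.7395/-0.4130 ≈ -1.790.
|E| > 1: demand is elastic over this range.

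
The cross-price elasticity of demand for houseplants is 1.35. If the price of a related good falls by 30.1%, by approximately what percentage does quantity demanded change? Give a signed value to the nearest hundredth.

-40.64

%ΔQ ≈ E × %ΔP_y = (1.35) × (-30.1%) ≈ -40.64%.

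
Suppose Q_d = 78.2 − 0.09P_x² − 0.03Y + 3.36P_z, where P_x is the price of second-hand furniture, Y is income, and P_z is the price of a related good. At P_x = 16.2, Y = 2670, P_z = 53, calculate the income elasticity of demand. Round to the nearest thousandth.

Q_d = 78.2 − 0.09(16.2)² − 0.03(2670) + 3.36(53) = 78.2 − 23.6196 − 80.1 + 178.08 = 152.5604.
∂Q_d/∂Y = −0.03, so E_I = -0.03·(2670/152.5604) ≈ -0.525.
E_I < 0: inferior good.

-0.525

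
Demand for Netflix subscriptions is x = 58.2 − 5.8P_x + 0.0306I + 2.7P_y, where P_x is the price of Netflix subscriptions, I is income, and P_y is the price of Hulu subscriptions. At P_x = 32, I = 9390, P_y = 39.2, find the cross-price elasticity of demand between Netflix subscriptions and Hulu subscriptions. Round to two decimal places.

Substituting, x = 58.2 − 5.8(32) + 0.0306(9390) + 2.7(39.2) = 58.2 − 185.6 + 287.334 + 105.84 = 265.774.
∂x/∂P_y = +2.7, so E_xy = 2.7·(39.2/265.774) ≈ 0.40.
E_xy > 0: the goods are substitutes.

0.40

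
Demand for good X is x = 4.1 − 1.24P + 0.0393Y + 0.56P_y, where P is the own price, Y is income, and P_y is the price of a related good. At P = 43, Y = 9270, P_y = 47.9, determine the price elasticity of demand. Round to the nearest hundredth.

-0.16

Substituting, x = 4.1 − 1.24(43) + 0.0393(9270) + 0.56(47.9) = 4.1 − 53.32 + 364.311 + 26.824 = 341.915.
∂x/∂P = −1.24, so E_p = (−1.24)·(43/341.915) ≈ -0.16.
|E_p| < 1: demand is inelastic.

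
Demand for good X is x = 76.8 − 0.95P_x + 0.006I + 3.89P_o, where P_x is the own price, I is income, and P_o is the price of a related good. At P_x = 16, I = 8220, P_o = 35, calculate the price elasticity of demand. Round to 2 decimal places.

x = 76.8 − 0.95(16) + 0.006(8220) + 3.89(35) = 76.8 − 15.2 + 49.32 + 136.15 = 247.07.
∂x/∂P_x = −0.95, so E_p = (−0.95)·(16/247.07) ≈ -0.06.
|E_p| < 1: demand is inelastic.

-0.06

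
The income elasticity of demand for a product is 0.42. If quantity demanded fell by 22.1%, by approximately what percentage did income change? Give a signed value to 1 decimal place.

-52.6

%ΔQ ≈ E × %ΔI ⇒ %ΔI = %ΔQ / E = (-22.1%)/(0.42) ≈ -52.6%.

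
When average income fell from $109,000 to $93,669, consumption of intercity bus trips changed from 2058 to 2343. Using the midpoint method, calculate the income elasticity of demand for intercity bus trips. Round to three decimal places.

%ΔQ = (2343 − 2058)/[(2058+2343)/2] = 285/2200.5 ≈ 0.1295.
%ΔI = (93,669 − 109,000)/[(109,000+93,669)/2] = -15331/101334.5 ≈ -0.1513.
E_I = %ΔQ/%ΔI ≈ -0.856.
E_I < 0: inferior good.

-0.856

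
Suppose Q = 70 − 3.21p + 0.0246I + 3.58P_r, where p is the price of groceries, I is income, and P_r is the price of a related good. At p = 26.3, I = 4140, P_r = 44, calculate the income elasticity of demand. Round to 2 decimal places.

At the given point, Q = 70 − 3.21(26.3) + 0.0246(4140) + 3.58(44) = 70 − 84.423 + 101.844 + 157.52 = 244.941.
∂Q/∂I = +0.0246, so E_I = 0.0246·(4140/244.941) ≈ 0.42.
E_I ∈ (0,1): normal good (necessity).

0.42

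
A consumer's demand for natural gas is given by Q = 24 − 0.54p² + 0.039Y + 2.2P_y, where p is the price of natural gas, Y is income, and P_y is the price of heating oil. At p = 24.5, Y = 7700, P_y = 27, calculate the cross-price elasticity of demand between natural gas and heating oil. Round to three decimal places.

At the given point, Q = 24 − 0.54(24.5)² + 0.039(7700) + 2.2(27) = 24 − 324.135 + 300.3 + 59.4 = 59.565.
∂Q/∂P_y = +2.2, so E_xy = 2.2·(27/59.565) ≈ 0.997.
E_xy > 0: the goods are substitutes.

0.997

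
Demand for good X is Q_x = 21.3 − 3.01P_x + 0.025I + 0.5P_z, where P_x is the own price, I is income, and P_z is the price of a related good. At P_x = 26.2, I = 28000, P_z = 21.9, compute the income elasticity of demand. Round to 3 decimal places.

Substituting, Q_x = 21.3 − 3.01(26.2) + 0.025(28000) + 0.5(21.9) = 21.3 − 78.862 + 700 + 10.95 = 653.388.
∂Q_x/∂I = +0.025, so E_I = 0.025·(28000/653.388) ≈ 1.071.
E_I > 1: normal good (luxury).

1.071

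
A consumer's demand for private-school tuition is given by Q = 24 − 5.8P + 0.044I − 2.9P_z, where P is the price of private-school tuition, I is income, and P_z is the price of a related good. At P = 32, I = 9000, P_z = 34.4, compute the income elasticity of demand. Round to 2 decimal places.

Substituting, Q = 24 − 5.8(32) + 0.044(9000) − 2.9(34.4) = 24 − 185.6 + 396 − 99.76 = 134.64.
∂Q/∂I = +0.044, so E_I = 0.044·(9000/134.64) ≈ 2.94.
E_I > 1: normal good (luxury).

2.94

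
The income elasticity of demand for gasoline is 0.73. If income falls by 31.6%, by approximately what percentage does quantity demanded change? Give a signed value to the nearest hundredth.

-23.07

%ΔQ ≈ E × %ΔI = (0.73) × (-31.6%) ≈ -23.07%.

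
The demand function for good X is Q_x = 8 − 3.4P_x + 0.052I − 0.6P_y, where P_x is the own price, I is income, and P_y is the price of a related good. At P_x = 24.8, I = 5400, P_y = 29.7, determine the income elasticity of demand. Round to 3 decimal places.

1.504

Q_x = 8 − 3.4(24.8) + 0.052(5400) − 0.6(29.7) = 8 − 84.32 + 280.8 − 17.82 = 186.66.
∂Q_x/∂I = +0.052, so E_I = 0.052·(5400/186.66) ≈ 1.504.
E_I > 1: normal good (luxury).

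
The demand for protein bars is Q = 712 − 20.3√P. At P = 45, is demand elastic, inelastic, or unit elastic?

inelastic

At P = 45, Q = 575.8235.
dQ/dP = −20.3/(2√P) = −20.3/(2·6.7082).
Point elasticity E = (dQ/dP)·(P/Q) = -1.5131 × 45/575.8235 ≈ -0.118.
|E| ≈ 0.118 < 1, so demand is inelastic.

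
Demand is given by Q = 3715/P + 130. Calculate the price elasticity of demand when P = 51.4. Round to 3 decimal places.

-0.357

At P = 51.4, Q = 202.2763.
dQ/dP = −3715/P² = −1.4062.
Point elasticity E = (dQ/dP)·(P/Q) = -1.4062 × 51.4/202.2763 ≈ -0.357.
|E| < 1, so demand is inelastic at this price.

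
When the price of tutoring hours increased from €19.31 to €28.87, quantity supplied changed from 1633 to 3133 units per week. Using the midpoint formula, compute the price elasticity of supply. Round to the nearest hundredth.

1.59

%Δq = (3133 − 1633)/[(1633 + 3133)/2] = 1500/2383 ≈ 0.6295.
%ΔP = (28.87 − 19.31)/[(19.31 + 28.87)/2] = 9.56/24.09 ≈ 0.3968.
Arc elasticity E = %Δq/%ΔP ≈ 0.6295/0.3968 ≈ 1.59.
|E| > 1: supply is elastic over this range.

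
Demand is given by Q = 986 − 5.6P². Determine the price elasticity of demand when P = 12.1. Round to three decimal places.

At P = 12.1, Q = 166.104.
dQ/dP = −2·5.6·P = −135.52.
Point elasticity E = (dQ/dP)·(P/Q) = -135.52 × 12.1/166.104 ≈ -9.872.
|E| > 1, so demand is elastic at this price.

-9.872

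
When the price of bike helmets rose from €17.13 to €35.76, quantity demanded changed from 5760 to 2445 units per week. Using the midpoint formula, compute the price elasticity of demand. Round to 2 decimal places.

%Δq = (2445 − 5760)/[(5760 + 2445)/2] = -3315/4102.5 ≈ -0.8080.
%ΔP = (35.76 − 17.13)/[(17.13 + 35.76)/2] = 18.63/26.445 ≈ 0.7045.
Arc elasticity E = %Δq/%ΔP ≈ -0.8080/0.7045 ≈ -1.15.
|E| > 1: demand is elastic over this range.

-1.15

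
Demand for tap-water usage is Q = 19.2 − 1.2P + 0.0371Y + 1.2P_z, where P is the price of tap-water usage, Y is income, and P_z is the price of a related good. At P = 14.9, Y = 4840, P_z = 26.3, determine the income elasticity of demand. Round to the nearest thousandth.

Substituting, Q = 19.2 − 1.2(14.9) + 0.0371(4840) + 1.2(26.3) = 19.2 − 17.88 + 179.564 + 31.56 = 212.444.
∂Q/∂Y = +0.0371, so E_I = 0.0371·(4840/212.444) ≈ 0.845.
E_I ∈ (0,1): normal good (necessity).

0.845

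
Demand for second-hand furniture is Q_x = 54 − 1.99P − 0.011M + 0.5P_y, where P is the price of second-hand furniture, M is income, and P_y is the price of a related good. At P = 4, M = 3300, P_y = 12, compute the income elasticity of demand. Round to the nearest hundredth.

Q_x = 54 − 1.99(4) − 0.011(3300) + 0.5(12) = 54 − 7.96 − 36.3 + 6 = 15.74.
∂Q_x/∂M = −0.011, so E_I = -0.011·(3300/15.74) ≈ -2.31.
E_I < 0: inferior good.

-2.31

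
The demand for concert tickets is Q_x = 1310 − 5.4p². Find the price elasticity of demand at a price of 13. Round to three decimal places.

At p = 13, Q_x = 397.4.
dQ_x/dp = −2·5.4·p = −140.4.
Point elasticity E = (dQ_x/dp)·(p/Q_x) = -140.4 × 13/397.4 ≈ -4.593.
|E| > 1, so demand is elastic at this price.

-4.593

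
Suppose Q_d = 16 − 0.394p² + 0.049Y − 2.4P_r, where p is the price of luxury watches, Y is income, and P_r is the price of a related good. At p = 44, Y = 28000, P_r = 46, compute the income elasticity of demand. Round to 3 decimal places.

At the given point, Q_d = 16 − 0.394(44)² + 0.049(28000) − 2.4(46) = 16 − 762.784 + 1372 − 110.4 = 514.816.
∂Q_d/∂Y = +0.049, so E_I = 0.049·(28000/514.816) ≈ 2.665.
E_I > 1: normal good (luxury).

2.665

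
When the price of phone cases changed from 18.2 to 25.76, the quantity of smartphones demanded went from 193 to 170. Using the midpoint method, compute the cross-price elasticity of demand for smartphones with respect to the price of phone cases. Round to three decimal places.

-0.368

%ΔQ_x = (170 − 193)/[(193+170)/2] = -23/181.5 ≈ -0.1267.
%ΔP_y = (25.76 − 18.2)/[(18.2+25.76)/2] ≈ 0.3439.
E_xy = -0.1267/0.3439 ≈ -0.368.
E_xy < 0, so smartphones and phone cases are complements.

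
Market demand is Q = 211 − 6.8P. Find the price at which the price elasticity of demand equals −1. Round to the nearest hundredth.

For linear demand Q = a − bP, E = −bP/(a − bP). |E| = 1 ⇒ bP = a − bP ⇒ P = a/(2b).
P = 211/(2·6.8) ≈ 15.51.

15.51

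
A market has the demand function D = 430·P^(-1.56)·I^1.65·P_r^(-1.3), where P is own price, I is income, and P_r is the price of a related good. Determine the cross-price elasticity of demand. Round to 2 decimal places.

For a Cobb–Douglas (constant-elasticity) form D = A·P_r^α·…, the elasticity with respect to P_r equals the exponent α at every point.
Here the exponent on P_r is -1.3, so the cross-price elasticity of demand is -1.30.

-1.30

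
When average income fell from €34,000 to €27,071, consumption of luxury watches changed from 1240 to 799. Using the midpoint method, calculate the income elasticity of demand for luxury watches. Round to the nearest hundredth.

1.91

%ΔQ = (799 − 1240)/[(1240+799)/2] = -441/1019.5 ≈ -0.4326.
%ΔM = (27,071 − 34,000)/[(34,000+27,071)/2] = -6929/30535.5 ≈ -0.2269.
E_I = %ΔQ/%ΔM ≈ 1.91.
E_I > 1: normal good (luxury).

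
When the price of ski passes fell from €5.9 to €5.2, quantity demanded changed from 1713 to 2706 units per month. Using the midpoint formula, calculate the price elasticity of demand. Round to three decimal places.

-3.563

%Δq = (2706 − 1713)/[(1713 + 2706)/2] = 993/2209.5 ≈ 0.4494.
%ΔP = (5.2 − 5.9)/[(5.9 + 5.2)/2] = -0.7/5.55 ≈ -0.1261.
Arc elasticity E = %Δq/%ΔP ≈ 0.4494/-0.1261 ≈ -3.563.
|E| > 1: demand is elastic over this range.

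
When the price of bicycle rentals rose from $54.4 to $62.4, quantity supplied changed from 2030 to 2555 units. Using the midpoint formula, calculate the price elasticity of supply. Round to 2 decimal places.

%Δq = (2555 − 2030)/[(2030 + 2555)/2] = 525/2292.5 ≈ 0.2290.
%ΔP = (62.4 − 54.4)/[(54.4 + 62.4)/2] = 8/58.4 ≈ 0.1370.
Arc elasticity E = %Δq/%ΔP ≈ 0.2290/0.1370 ≈ 1.67.
|E| > 1: supply is elastic over this range.

1.67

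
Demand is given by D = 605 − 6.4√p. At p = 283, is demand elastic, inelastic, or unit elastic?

inelastic

At p = 283, D = 497.3353.
dD/dp = −6.4/(2√p) = −6.4/(2·16.8226).
Point elasticity E = (dD/dp)·(p/D) = -0.1902 × 283/497.3353 ≈ -0.108.
|E| ≈ 0.108 < 1, so demand is inelastic.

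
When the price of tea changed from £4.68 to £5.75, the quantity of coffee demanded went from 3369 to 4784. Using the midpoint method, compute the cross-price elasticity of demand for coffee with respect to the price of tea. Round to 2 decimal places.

1.69

%ΔQ_x = (4784 − 3369)/[(3369+4784)/2] = 1415/4076.5 ≈ 0.3471.
%ΔP_y = (5.75 − 4.68)/[(4.68+5.75)/2] ≈ 0.2052.
E_xy = 0.3471/0.2052 ≈ 1.69.
E_xy > 0, so coffee and tea are substitutes.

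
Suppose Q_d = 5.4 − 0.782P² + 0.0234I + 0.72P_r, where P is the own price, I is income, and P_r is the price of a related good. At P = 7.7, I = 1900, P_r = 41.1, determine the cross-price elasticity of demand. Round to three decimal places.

Evaluating quantity at (P, I, P_r) gives Q_d = 5.4 − 0.782(7.7)² + 0.0234(1900) + 0.72(41.1) = 5.4 − 46.3648 + 44.46 + 29.592 = 33.0872.
∂Q_d/∂P_r = +0.72, so E_xy = 0.72·(41.1/33.0872) ≈ 0.894.
E_xy > 0: the goods are substitutes.

0.894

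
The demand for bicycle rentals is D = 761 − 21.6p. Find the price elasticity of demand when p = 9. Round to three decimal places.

At p = 9, D = 566.6.
dD/dp = −21.6.
Point elasticity E = (dD/dp)·(p/D) = -21.6 × 9/566.6 ≈ -0.343.
|E| < 1, so demand is inelastic at this price.

-0.343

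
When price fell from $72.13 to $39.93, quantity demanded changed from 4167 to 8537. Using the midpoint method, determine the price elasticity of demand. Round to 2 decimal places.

%Δq = (8537 − 4167)/[(4167 + 8537)/2] = 4370/6352 ≈ 0.6880.
%Δp = (39.93 − 72.13)/[(72.13 + 39.93)/2] = -32.2/56.03 ≈ -0.5747.
Arc elasticity E = %Δq/%Δp ≈ 0.6880/-0.5747 ≈ -1.20.
|E| > 1: demand is elastic over this range.

-1.20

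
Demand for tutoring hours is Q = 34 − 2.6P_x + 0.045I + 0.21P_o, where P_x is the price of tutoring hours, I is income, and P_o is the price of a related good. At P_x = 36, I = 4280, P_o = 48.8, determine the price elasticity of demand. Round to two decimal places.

-0.65

Q = 34 − 2.6(36) + 0.045(4280) + 0.21(48.8) = 34 − 93.6 + 192.6 + 10.248 = 143.248.
∂Q/∂P_x = −2.6, so E_p = (−2.6)·(36/143.248) ≈ -0.65.
|E_p| < 1: demand is inelastic.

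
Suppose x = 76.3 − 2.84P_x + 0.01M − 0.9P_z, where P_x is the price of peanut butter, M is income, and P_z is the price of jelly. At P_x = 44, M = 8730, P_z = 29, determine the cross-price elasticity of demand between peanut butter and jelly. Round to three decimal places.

-2.081

x = 76.3 − 2.84(44) + 0.01(8730) − 0.9(29) = 76.3 − 124.96 + 87.3 − 26.1 = 12.54.
∂x/∂P_z = −0.9, so E_xy = -0.9·(29/12.54) ≈ -2.081.
E_xy < 0: the goods are complements.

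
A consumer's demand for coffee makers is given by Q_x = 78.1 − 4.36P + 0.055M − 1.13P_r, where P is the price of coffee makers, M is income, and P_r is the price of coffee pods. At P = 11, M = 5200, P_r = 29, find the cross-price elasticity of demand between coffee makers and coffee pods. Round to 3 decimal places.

-0.116

At the given point, Q_x = 78.1 − 4.36(11) + 0.055(5200) − 1.13(29) = 78.1 − 47.96 + 286 − 32.77 = 283.37.
∂Q_x/∂P_r = −1.13, so E_xy = -1.13·(29/283.37) ≈ -0.116.
E_xy < 0: the goods are complements.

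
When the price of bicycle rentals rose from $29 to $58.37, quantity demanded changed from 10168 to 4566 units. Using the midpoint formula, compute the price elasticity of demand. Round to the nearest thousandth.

-1.131

%Δq = (4566 − 10168)/[(10168 + 4566)/2] = -5602/7367 ≈ -0.7604.
%Δp = (58.37 − 29)/[(29 + 58.37)/2] = 29.37/43.685 ≈ 0.6723.
Arc elasticity E = %Δq/%Δp ≈ -0.7604/0.6723 ≈ -1.131.
|E| > 1: demand is elastic over this range.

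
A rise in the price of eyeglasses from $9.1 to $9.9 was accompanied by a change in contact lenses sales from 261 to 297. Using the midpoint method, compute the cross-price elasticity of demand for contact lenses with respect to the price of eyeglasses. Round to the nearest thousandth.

%ΔQ_x = (297 − 261)/[(261+297)/2] = 36/279 ≈ 0.1290.
%ΔP_y = (9.9 − 9.1)/[(9.1+9.9)/2] ≈ 0.0842.
E_xy = 0.1290/0.0842 ≈ 1.532.
E_xy > 0, so contact lenses and eyeglasses are substitutes.

1.532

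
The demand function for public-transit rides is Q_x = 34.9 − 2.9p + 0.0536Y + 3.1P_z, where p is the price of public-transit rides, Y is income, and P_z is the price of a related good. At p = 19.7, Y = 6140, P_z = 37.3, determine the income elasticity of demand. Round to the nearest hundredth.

Evaluating quantity at (p, Y, P_z) gives Q_x = 34.9 − 2.9(19.7) + 0.0536(6140) + 3.1(37.3) = 34.9 − 57.13 + 329.104 + 115.63 = 422.504.
∂Q_x/∂Y = +0.0536, so E_I = 0.0536·(6140/422.504) ≈ 0.78.
E_I ∈ (0,1): normal good (necessity).

0.78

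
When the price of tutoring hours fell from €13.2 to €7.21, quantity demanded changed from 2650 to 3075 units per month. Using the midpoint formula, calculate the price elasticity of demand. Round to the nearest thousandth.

%Δq = (3075 − 2650)/[(2650 + 3075)/2] = 425/2862.5 ≈ 0.1485.
%Δp = (7.21 − 13.2)/[(13.2 + 7.21)/2] = -5.99/10.205 ≈ -0.5870.
Arc elasticity E = %Δq/%Δp ≈ 0.1485/-0.5870 ≈ -0.253.
|E| < 1: demand is inelastic over this range.

-0.253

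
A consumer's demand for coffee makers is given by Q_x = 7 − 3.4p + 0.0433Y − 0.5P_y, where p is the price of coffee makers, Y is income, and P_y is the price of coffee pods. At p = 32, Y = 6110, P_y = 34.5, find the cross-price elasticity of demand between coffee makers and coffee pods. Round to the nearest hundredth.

Substituting, Q_x = 7 − 3.4(32) + 0.0433(6110) − 0.5(34.5) = 7 − 108.8 + 264.563 − 17.25 = 145.513.
∂Q_x/∂P_y = −0.5, so E_xy = -0.5·(34.5/145.513) ≈ -0.12.
E_xy < 0: the goods are complements.

-0.12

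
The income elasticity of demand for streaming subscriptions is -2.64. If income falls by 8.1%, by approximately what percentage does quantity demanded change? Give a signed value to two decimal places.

%ΔQ ≈ E × %ΔI = (-2.64) × (-8.1%) ≈ 21.38%.

21.38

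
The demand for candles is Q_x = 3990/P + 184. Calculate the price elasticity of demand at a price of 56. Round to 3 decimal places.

-0.279

At P = 56, Q_x = 255.25.
dQ_x/dP = −3990/P² = −1.2723.
Point elasticity E = (dQ_x/dP)·(P/Q_x) = -1.2723 × 56/255.25 ≈ -0.279.
|E| < 1, so demand is inelastic at this price.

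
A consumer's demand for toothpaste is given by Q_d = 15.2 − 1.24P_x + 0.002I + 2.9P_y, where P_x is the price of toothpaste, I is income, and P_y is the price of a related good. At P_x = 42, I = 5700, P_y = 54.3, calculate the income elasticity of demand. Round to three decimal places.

0.086

Evaluating quantity at (P_x, I, P_y) gives Q_d = 15.2 − 1.24(42) + 0.002(5700) + 2.9(54.3) = 15.2 − 52.08 + 11.4 + 157.47 = 131.99.
∂Q_d/∂I = +0.002, so E_I = 0.002·(5700/131.99) ≈ 0.086.
E_I ∈ (0,1): normal good (necessity).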